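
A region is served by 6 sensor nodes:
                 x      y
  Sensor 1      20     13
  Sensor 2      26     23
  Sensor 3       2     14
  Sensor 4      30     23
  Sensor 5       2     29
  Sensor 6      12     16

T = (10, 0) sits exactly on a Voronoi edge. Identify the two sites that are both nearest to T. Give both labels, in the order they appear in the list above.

Sensor 3 and Sensor 6

Squared distances from T to each site:
d²(T, Sensor 1) = (10−20)² + (0−13)² = 100 + 169 = 269
d²(T, Sensor 2) = (10−26)² + (0−23)² = 256 + 529 = 785
d²(T, Sensor 3) = (10−2)² + (0−14)² = 64 + 196 = 260
d²(T, Sensor 4) = (10−30)² + (0−23)² = 400 + 529 = 929
d²(T, Sensor 5) = (10−2)² + (0−29)² = 64 + 841 = 905
d²(T, Sensor 6) = (10−12)² + (0−16)² = 4 + 256 = 260
T is equidistant from Sensor 3 and Sensor 6 (both at squared distance 260), and every other site is strictly farther — so T lies on the Sensor 3–Sensor 6 Voronoi edge.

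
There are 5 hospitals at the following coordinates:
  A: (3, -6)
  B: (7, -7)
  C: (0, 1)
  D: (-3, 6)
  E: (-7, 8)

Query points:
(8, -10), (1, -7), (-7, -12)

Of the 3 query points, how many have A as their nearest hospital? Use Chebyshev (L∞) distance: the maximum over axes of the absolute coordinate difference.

(8, -10) — d to each: A:5, B:3, C:11, D:16, E:18 → nearest is B
(1, -7) — d to each: A:2, B:6, C:8, D:13, E:15 → nearest is A
(-7, -12) — d to each: A:10, B:14, C:13, D:18, E:20 → nearest is A
2 of the 3 points have A as nearest.

2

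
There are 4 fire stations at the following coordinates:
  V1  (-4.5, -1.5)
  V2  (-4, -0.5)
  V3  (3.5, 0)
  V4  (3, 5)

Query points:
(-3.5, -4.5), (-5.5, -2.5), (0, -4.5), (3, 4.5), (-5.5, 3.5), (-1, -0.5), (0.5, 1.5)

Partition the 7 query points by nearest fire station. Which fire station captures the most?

V1

(-3.5, -4.5) — d² to each: V1:10, V2:16.25, V3:69.25, V4:132.5 → nearest is V1
(-5.5, -2.5) — d² to each: V1:2, V2:6.25, V3:87.25, V4:128.5 → nearest is V1
(0, -4.5) — d² to each: V1:29.25, V2:32, V3:32.5, V4:99.25 → nearest is V1
(3, 4.5) — d² to each: V1:92.25, V2:74, V3:20.5, V4:0.25 → nearest is V4
(-5.5, 3.5) — d² to each: V1:26, V2:18.25, V3:93.25, V4:74.5 → nearest is V2
(-1, -0.5) — d² to each: V1:13.25, V2:9, V3:20.5, V4:46.25 → nearest is V2
(0.5, 1.5) — d² to each: V1:34, V2:24.25, V3:11.25, V4:18.5 → nearest is V3
Tally — V1:3, V2:2, V3:1, V4:1. V1 captures the most (3).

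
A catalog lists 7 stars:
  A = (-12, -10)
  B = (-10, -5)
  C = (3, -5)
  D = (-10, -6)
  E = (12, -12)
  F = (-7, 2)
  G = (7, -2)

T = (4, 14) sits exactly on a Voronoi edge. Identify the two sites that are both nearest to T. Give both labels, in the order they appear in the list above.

Squared distances from T to each site:
|TA|² = (4−(-12))² + (14−(-10))² = 256 + 576 = 832
|TB|² = (4−(-10))² + (14−(-5))² = 196 + 361 = 557
|TC|² = (4−3)² + (14−(-5))² = 1 + 361 = 362
|TD|² = (4−(-10))² + (14−(-6))² = 196 + 400 = 596
|TE|² = (4−12)² + (14−(-12))² = 64 + 676 = 740
|TF|² = (4−(-7))² + (14−2)² = 121 + 144 = 265
|TG|² = (4−7)² + (14−(-2))² = 9 + 256 = 265
T is equidistant from F and G (both at squared distance 265), and every other site is strictly farther — so T lies on the F–G Voronoi edge.

F and G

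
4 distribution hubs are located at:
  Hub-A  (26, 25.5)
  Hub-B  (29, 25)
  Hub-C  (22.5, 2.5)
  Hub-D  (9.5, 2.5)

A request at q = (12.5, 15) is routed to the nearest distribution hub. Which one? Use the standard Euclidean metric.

Compare squared distances (the ordering matches that of the actual distances):
d²(q, Hub-A) = (12.5−26)² + (15−25.5)² = 182.25 + 110.25 = 292.5
d²(q, Hub-B) = (12.5−29)² + (15−25)² = 272.25 + 100 = 372.25
d²(q, Hub-C) = (12.5−22.5)² + (15−2.5)² = 100 + 156.25 = 256.25
d²(q, Hub-D) = (12.5−9.5)² + (15−2.5)² = 9 + 156.25 = 165.25
Minimum is at Hub-D.

Hub-D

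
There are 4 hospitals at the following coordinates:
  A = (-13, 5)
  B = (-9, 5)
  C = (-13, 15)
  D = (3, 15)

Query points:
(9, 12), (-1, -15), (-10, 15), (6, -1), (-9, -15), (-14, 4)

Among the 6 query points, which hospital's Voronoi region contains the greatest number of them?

(9, 12) — d² to each: A:533, B:373, C:493, D:45 → nearest is D
(-1, -15) — d² to each: A:544, B:464, C:1044, D:916 → nearest is B
(-10, 15) — d² to each: A:109, B:101, C:9, D:169 → nearest is C
(6, -1) — d² to each: A:397, B:261, C:617, D:265 → nearest is B
(-9, -15) — d² to each: A:416, B:400, C:916, D:1044 → nearest is B
(-14, 4) — d² to each: A:2, B:26, C:122, D:410 → nearest is A
Tally — A:1, B:3, C:1, D:1. B captures the most (3).

B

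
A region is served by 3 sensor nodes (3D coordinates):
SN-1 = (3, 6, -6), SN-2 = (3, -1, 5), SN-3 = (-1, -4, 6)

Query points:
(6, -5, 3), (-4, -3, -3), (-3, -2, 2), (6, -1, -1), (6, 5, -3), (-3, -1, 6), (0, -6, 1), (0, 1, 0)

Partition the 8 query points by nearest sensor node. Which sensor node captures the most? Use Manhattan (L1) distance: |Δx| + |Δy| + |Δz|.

SN-3

(6, -5, 3) — d to each: SN-1:23, SN-2:9, SN-3:11 → nearest is SN-2
(-4, -3, -3) — d to each: SN-1:19, SN-2:17, SN-3:13 → nearest is SN-3
(-3, -2, 2) — d to each: SN-1:22, SN-2:10, SN-3:8 → nearest is SN-3
(6, -1, -1) — d to each: SN-1:15, SN-2:9, SN-3:17 → nearest is SN-2
(6, 5, -3) — d to each: SN-1:7, SN-2:17, SN-3:25 → nearest is SN-1
(-3, -1, 6) — d to each: SN-1:25, SN-2:7, SN-3:5 → nearest is SN-3
(0, -6, 1) — d to each: SN-1:22, SN-2:12, SN-3:8 → nearest is SN-3
(0, 1, 0) — d to each: SN-1:14, SN-2:10, SN-3:12 → nearest is SN-2
Tally — SN-1:1, SN-2:3, SN-3:4. SN-3 captures the most (4).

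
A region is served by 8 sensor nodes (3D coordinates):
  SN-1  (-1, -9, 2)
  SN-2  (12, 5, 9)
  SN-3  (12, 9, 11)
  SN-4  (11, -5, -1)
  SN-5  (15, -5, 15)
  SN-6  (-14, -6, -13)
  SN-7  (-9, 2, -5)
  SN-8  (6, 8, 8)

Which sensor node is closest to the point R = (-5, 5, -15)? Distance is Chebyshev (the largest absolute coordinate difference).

SN-7

d(R, SN-1) = max(4, 14, 17) = 17
d(R, SN-2) = max(17, 0, 24) = 24
d(R, SN-3) = max(17, 4, 26) = 26
d(R, SN-4) = max(16, 10, 14) = 16
d(R, SN-5) = max(20, 10, 30) = 30
d(R, SN-6) = max(9, 11, 2) = 11
d(R, SN-7) = max(4, 3, 10) = 10
d(R, SN-8) = max(11, 3, 23) = 23
The smallest is to SN-7, so R lies in the Voronoi region of SN-7.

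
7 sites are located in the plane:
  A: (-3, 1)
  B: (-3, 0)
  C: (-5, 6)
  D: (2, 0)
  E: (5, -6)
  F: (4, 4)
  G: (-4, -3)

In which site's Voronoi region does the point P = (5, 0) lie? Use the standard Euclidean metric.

D

Squared Euclidean distances:
|PA|² = (5−(-3))² + (0−1)² = 64 + 1 = 65
|PB|² = (5−(-3))² + (0−0)² = 64 + 0 = 64
|PC|² = (5−(-5))² + (0−6)² = 100 + 36 = 136
|PD|² = (5−2)² + (0−0)² = 9 + 0 = 9
|PE|² = (5−5)² + (0−(-6))² = 0 + 36 = 36
|PF|² = (5−4)² + (0−4)² = 1 + 16 = 17
|PG|² = (5−(-4))² + (0−(-3))² = 81 + 9 = 90
Minimum is at D.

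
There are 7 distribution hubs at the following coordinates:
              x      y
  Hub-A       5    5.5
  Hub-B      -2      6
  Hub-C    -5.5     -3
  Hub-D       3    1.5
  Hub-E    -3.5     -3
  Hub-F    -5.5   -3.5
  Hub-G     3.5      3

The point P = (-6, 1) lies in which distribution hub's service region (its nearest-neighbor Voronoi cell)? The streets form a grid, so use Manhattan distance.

Hub-C

d(P, Hub-A) = 11 + 4.5 = 15.5
d(P, Hub-B) = 4 + 5 = 9
d(P, Hub-C) = 0.5 + 4 = 4.5
d(P, Hub-D) = 9 + 0.5 = 9.5
d(P, Hub-E) = 2.5 + 4 = 6.5
d(P, Hub-F) = 0.5 + 4.5 = 5
d(P, Hub-G) = 9.5 + 2 = 11.5
Minimum is at Hub-C.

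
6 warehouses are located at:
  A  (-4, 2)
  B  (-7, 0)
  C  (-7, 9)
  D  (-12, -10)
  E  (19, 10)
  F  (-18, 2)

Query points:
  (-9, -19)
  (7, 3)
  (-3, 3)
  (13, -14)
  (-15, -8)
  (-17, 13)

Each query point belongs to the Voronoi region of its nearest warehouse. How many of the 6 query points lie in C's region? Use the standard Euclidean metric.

1

(-9, -19) — d² to each: A:466, B:365, C:788, D:90, E:1625, F:522 → nearest is D
(7, 3) — d² to each: A:122, B:205, C:232, D:530, E:193, F:626 → nearest is A
(-3, 3) — d² to each: A:2, B:25, C:52, D:250, E:533, F:226 → nearest is A
(13, -14) — d² to each: A:545, B:596, C:929, D:641, E:612, F:1217 → nearest is A
(-15, -8) — d² to each: A:221, B:128, C:353, D:13, E:1480, F:109 → nearest is D
(-17, 13) — d² to each: A:290, B:269, C:116, D:554, E:1305, F:122 → nearest is C
1 of the 6 points has C as nearest.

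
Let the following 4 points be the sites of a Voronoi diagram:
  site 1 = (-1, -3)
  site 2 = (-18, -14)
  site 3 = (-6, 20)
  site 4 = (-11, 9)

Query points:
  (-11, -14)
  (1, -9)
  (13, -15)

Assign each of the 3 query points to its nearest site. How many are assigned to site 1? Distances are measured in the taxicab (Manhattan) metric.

(-11, -14) — d to each: site 1:21, site 2:7, site 3:39, site 4:23 → nearest is site 2
(1, -9) — d to each: site 1:8, site 2:24, site 3:36, site 4:30 → nearest is site 1
(13, -15) — d to each: site 1:26, site 2:32, site 3:54, site 4:48 → nearest is site 1
2 of the 3 points have site 1 as nearest.

2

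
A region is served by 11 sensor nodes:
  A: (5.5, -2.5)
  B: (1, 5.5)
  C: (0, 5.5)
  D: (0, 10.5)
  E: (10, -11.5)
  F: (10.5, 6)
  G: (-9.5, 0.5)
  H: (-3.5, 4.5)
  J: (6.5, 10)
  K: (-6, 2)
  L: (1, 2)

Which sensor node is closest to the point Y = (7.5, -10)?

E

Compare squared distances (the ordering matches that of the actual distances):
|YA|² = (7.5−5.5)² + (-10−(-2.5))² = 4 + 56.25 = 60.25
|YB|² = (7.5−1)² + (-10−5.5)² = 42.25 + 240.25 = 282.5
|YC|² = (7.5−0)² + (-10−5.5)² = 56.25 + 240.25 = 296.5
|YD|² = (7.5−0)² + (-10−10.5)² = 56.25 + 420.25 = 476.5
|YE|² = (7.5−10)² + (-10−(-11.5))² = 6.25 + 2.25 = 8.5
|YF|² = (7.5−10.5)² + (-10−6)² = 9 + 256 = 265
|YG|² = (7.5−(-9.5))² + (-10−0.5)² = 289 + 110.25 = 399.25
|YH|² = (7.5−(-3.5))² + (-10−4.5)² = 121 + 210.25 = 331.25
|YJ|² = (7.5−6.5)² + (-10−10)² = 1 + 400 = 401
|YK|² = (7.5−(-6))² + (-10−2)² = 182.25 + 144 = 326.25
|YL|² = (7.5−1)² + (-10−2)² = 42.25 + 144 = 186.25
The smallest is to E, so Y lies in the Voronoi region of E.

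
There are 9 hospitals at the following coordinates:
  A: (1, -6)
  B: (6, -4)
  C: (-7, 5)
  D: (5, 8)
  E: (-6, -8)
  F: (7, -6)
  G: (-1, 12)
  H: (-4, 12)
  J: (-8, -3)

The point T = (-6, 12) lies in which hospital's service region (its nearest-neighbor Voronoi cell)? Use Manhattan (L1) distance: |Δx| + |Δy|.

H

d(T,A) = |-6−1| + |12−(-6)| = 7 + 18 = 25
d(T,B) = |-6−6| + |12−(-4)| = 12 + 16 = 28
d(T,C) = |-6−(-7)| + |12−5| = 1 + 7 = 8
d(T,D) = |-6−5| + |12−8| = 11 + 4 = 15
d(T,E) = |-6−(-6)| + |12−(-8)| = 0 + 20 = 20
d(T,F) = |-6−7| + |12−(-6)| = 13 + 18 = 31
d(T,G) = |-6−(-1)| + |12−12| = 5 + 0 = 5
d(T,H) = |-6−(-4)| + |12−12| = 2 + 0 = 2
d(T,J) = |-6−(-8)| + |12−(-3)| = 2 + 15 = 17
Minimum is at H.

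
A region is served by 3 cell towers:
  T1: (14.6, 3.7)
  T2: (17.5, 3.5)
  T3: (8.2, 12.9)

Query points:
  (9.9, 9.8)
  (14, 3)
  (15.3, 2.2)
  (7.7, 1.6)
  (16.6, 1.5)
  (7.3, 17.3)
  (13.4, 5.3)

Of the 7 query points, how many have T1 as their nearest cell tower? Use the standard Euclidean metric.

4

(9.9, 9.8) — d² to each: T1:59.3, T2:97.45, T3:12.5 → nearest is T3
(14, 3) — d² to each: T1:0.85, T2:12.5, T3:131.65 → nearest is T1
(15.3, 2.2) — d² to each: T1:2.74, T2:6.53, T3:164.9 → nearest is T1
(7.7, 1.6) — d² to each: T1:52.02, T2:99.65, T3:127.94 → nearest is T1
(16.6, 1.5) — d² to each: T1:8.84, T2:4.81, T3:200.52 → nearest is T2
(7.3, 17.3) — d² to each: T1:238.25, T2:294.48, T3:20.17 → nearest is T3
(13.4, 5.3) — d² to each: T1:4, T2:20.05, T3:84.8 → nearest is T1
4 of the 7 points have T1 as nearest.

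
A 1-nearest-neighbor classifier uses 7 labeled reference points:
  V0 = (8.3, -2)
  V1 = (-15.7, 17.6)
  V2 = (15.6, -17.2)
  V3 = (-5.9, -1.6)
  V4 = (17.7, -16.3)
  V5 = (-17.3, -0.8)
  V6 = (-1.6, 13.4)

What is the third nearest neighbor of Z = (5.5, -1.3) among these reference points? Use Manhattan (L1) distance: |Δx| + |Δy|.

d(Z,V0) = |5.5−8.3| + |-1.3−(-2)| = 2.8 + 0.7 = 3.5
d(Z,V1) = |5.5−(-15.7)| + |-1.3−17.6| = 21.2 + 18.9 = 40.1
d(Z,V2) = |5.5−15.6| + |-1.3−(-17.2)| = 10.1 + 15.9 = 26
d(Z,V3) = |5.5−(-5.9)| + |-1.3−(-1.6)| = 11.4 + 0.3 = 11.7
d(Z,V4) = |5.5−17.7| + |-1.3−(-16.3)| = 12.2 + 15 = 27.2
d(Z,V5) = |5.5−(-17.3)| + |-1.3−(-0.8)| = 22.8 + 0.5 = 23.3
d(Z,V6) = |5.5−(-1.6)| + |-1.3−13.4| = 7.1 + 14.7 = 21.8
Sorted ascending: V0, V3, V6, V5, … — the third-nearest is V6.

V6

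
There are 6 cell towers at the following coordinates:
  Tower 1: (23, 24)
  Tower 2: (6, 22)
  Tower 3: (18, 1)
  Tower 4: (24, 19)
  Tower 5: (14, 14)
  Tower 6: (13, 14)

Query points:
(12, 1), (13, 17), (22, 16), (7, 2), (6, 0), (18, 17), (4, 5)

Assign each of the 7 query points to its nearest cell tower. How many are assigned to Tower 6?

(12, 1) — d² to each: Tower 1:650, Tower 2:477, Tower 3:36, Tower 4:468, Tower 5:173, Tower 6:170 → nearest is Tower 3
(13, 17) — d² to each: Tower 1:149, Tower 2:74, Tower 3:281, Tower 4:125, Tower 5:10, Tower 6:9 → nearest is Tower 6
(22, 16) — d² to each: Tower 1:65, Tower 2:292, Tower 3:241, Tower 4:13, Tower 5:68, Tower 6:85 → nearest is Tower 4
(7, 2) — d² to each: Tower 1:740, Tower 2:401, Tower 3:122, Tower 4:578, Tower 5:193, Tower 6:180 → nearest is Tower 3
(6, 0) — d² to each: Tower 1:865, Tower 2:484, Tower 3:145, Tower 4:685, Tower 5:260, Tower 6:245 → nearest is Tower 3
(18, 17) — d² to each: Tower 1:74, Tower 2:169, Tower 3:256, Tower 4:40, Tower 5:25, Tower 6:34 → nearest is Tower 5
(4, 5) — d² to each: Tower 1:722, Tower 2:293, Tower 3:212, Tower 4:596, Tower 5:181, Tower 6:162 → nearest is Tower 6
2 of the 7 points have Tower 6 as nearest.

2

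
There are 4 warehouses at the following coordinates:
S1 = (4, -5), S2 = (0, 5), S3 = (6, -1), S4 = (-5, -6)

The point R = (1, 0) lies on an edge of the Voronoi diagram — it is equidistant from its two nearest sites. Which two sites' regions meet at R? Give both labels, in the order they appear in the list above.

S2 and S3

Squared distances from R to each site:
|RS1|² = (1−4)² + (0−(-5))² = 9 + 25 = 34
|RS2|² = (1−0)² + (0−5)² = 1 + 25 = 26
|RS3|² = (1−6)² + (0−(-1))² = 25 + 1 = 26
|RS4|² = (1−(-5))² + (0−(-6))² = 36 + 36 = 72
R is equidistant from S2 and S3 (both at squared distance 26), and every other site is strictly farther — so R lies on the S2–S3 Voronoi edge.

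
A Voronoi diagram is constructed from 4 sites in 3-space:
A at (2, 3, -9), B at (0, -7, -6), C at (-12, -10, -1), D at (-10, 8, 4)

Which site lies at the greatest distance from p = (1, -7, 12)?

Compare squared distances (the ordering matches that of the actual distances):
|pA|² = 1 + 100 + 441 = 542
|pB|² = 1 + 0 + 324 = 325
|pC|² = 169 + 9 + 169 = 347
|pD|² = 121 + 225 + 64 = 410
The largest is to A.

A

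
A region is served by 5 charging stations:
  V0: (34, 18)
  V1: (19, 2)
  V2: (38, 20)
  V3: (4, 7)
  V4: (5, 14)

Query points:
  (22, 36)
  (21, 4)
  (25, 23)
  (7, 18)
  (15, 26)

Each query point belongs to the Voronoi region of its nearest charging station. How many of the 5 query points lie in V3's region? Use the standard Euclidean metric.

(22, 36) — d² to each: V0:468, V1:1165, V2:512, V3:1165, V4:773 → nearest is V0
(21, 4) — d² to each: V0:365, V1:8, V2:545, V3:298, V4:356 → nearest is V1
(25, 23) — d² to each: V0:106, V1:477, V2:178, V3:697, V4:481 → nearest is V0
(7, 18) — d² to each: V0:729, V1:400, V2:965, V3:130, V4:20 → nearest is V4
(15, 26) — d² to each: V0:425, V1:592, V2:565, V3:482, V4:244 → nearest is V4
0 of the 5 points have V3 as nearest.

0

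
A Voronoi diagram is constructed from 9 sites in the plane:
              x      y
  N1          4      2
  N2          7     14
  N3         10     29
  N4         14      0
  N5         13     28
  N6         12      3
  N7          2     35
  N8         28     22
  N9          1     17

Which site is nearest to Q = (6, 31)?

Since √ is increasing, it suffices to compare squared distances:
|QN1|² = (6−4)² + (31−2)² = 4 + 841 = 845
|QN2|² = (6−7)² + (31−14)² = 1 + 289 = 290
|QN3|² = (6−10)² + (31−29)² = 16 + 4 = 20
|QN4|² = (6−14)² + (31−0)² = 64 + 961 = 1025
|QN5|² = (6−13)² + (31−28)² = 49 + 9 = 58
|QN6|² = (6−12)² + (31−3)² = 36 + 784 = 820
|QN7|² = (6−2)² + (31−35)² = 16 + 16 = 32
|QN8|² = (6−28)² + (31−22)² = 484 + 81 = 565
|QN9|² = (6−1)² + (31−17)² = 25 + 196 = 221
Minimum is at N3.

N3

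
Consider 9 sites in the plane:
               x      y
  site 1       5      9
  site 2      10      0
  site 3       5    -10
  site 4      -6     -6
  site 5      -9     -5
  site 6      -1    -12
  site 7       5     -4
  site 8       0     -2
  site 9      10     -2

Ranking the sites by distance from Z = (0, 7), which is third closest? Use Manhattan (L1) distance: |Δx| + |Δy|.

d(Z, site 1) = |0−5| + |7−9| = 5 + 2 = 7
d(Z, site 2) = |0−10| + |7−0| = 10 + 7 = 17
d(Z, site 3) = |0−5| + |7−(-10)| = 5 + 17 = 22
d(Z, site 4) = |0−(-6)| + |7−(-6)| = 6 + 13 = 19
d(Z, site 5) = |0−(-9)| + |7−(-5)| = 9 + 12 = 21
d(Z, site 6) = |0−(-1)| + |7−(-12)| = 1 + 19 = 20
d(Z, site 7) = |0−5| + |7−(-4)| = 5 + 11 = 16
d(Z, site 8) = |0−0| + |7−(-2)| = 0 + 9 = 9
d(Z, site 9) = |0−10| + |7−(-2)| = 10 + 9 = 19
Sorted ascending: site 1, site 8, site 7, site 2, … — the third-nearest is site 7.

site 7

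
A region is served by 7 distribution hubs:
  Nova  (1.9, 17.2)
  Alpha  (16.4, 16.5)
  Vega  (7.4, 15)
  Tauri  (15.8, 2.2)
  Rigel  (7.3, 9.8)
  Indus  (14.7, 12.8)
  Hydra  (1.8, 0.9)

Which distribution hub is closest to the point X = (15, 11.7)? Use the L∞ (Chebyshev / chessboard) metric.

d(X, Nova) = max(13.1, 5.5) = 13.1
d(X, Alpha) = max(1.4, 4.8) = 4.8
d(X, Vega) = max(7.6, 3.3) = 7.6
d(X, Tauri) = max(0.8, 9.5) = 9.5
d(X, Rigel) = max(7.7, 1.9) = 7.7
d(X, Indus) = max(0.3, 1.1) = 1.1
d(X, Hydra) = max(13.2, 10.8) = 13.2
Indus is nearest.

Indus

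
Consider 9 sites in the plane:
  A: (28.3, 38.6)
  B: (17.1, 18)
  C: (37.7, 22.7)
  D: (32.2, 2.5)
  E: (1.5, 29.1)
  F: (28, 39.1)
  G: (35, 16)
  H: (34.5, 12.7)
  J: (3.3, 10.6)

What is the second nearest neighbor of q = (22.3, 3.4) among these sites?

Compare squared distances (the ordering matches that of the actual distances):
|qA|² = 36 + 1239.04 = 1275.04
|qB|² = 27.04 + 213.16 = 240.2
|qC|² = 237.16 + 372.49 = 609.65
|qD|² = 98.01 + 0.81 = 98.82
|qE|² = 432.64 + 660.49 = 1093.13
|qF|² = 32.49 + 1274.49 = 1306.98
|qG|² = 161.29 + 158.76 = 320.05
|qH|² = 148.84 + 86.49 = 235.33
|qJ|² = 361 + 51.84 = 412.84
Sorted ascending: D, H, B, … — the second-nearest is H.

H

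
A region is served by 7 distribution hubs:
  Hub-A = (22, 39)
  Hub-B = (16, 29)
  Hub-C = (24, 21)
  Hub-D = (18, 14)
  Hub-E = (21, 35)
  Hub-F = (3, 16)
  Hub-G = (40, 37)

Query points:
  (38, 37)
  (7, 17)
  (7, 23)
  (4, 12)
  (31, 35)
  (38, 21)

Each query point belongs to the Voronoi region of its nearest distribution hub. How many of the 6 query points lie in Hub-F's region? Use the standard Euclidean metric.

3

(38, 37) — d² to each: Hub-A:260, Hub-B:548, Hub-C:452, Hub-D:929, Hub-E:293, Hub-F:1666, Hub-G:4 → nearest is Hub-G
(7, 17) — d² to each: Hub-A:709, Hub-B:225, Hub-C:305, Hub-D:130, Hub-E:520, Hub-F:17, Hub-G:1489 → nearest is Hub-F
(7, 23) — d² to each: Hub-A:481, Hub-B:117, Hub-C:293, Hub-D:202, Hub-E:340, Hub-F:65, Hub-G:1285 → nearest is Hub-F
(4, 12) — d² to each: Hub-A:1053, Hub-B:433, Hub-C:481, Hub-D:200, Hub-E:818, Hub-F:17, Hub-G:1921 → nearest is Hub-F
(31, 35) — d² to each: Hub-A:97, Hub-B:261, Hub-C:245, Hub-D:610, Hub-E:100, Hub-F:1145, Hub-G:85 → nearest is Hub-G
(38, 21) — d² to each: Hub-A:580, Hub-B:548, Hub-C:196, Hub-D:449, Hub-E:485, Hub-F:1250, Hub-G:260 → nearest is Hub-C
3 of the 6 points have Hub-F as nearest.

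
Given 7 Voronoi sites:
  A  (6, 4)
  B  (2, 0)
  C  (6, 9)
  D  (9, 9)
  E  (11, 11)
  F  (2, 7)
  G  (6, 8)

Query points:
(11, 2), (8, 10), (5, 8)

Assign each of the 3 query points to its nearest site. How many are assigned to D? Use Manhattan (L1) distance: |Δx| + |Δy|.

(11, 2) — d to each: A:7, B:11, C:12, D:9, E:9, F:14, G:11 → nearest is A
(8, 10) — d to each: A:8, B:16, C:3, D:2, E:4, F:9, G:4 → nearest is D
(5, 8) — d to each: A:5, B:11, C:2, D:5, E:9, F:4, G:1 → nearest is G
1 of the 3 points has D as nearest.

1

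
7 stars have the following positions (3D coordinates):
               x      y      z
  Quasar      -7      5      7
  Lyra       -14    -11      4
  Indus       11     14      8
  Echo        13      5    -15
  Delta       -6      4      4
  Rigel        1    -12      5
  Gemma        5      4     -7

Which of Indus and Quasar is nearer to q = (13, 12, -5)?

Compare squared distances:
d²(q, Indus) = (13−11)² + (12−14)² + (-5−8)² = 4 + 4 + 169 = 177
d²(q, Quasar) = (13−(-7))² + (12−5)² + (-5−7)² = 400 + 49 + 144 = 593
177 < 593, so Indus is closer.

Indus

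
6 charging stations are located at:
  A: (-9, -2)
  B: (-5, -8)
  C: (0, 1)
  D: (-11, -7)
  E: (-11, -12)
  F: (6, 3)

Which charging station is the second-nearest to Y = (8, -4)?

Squared Euclidean distances:
|YA|² = (8−(-9))² + (-4−(-2))² = 289 + 4 = 293
|YB|² = (8−(-5))² + (-4−(-8))² = 169 + 16 = 185
|YC|² = (8−0)² + (-4−1)² = 64 + 25 = 89
|YD|² = (8−(-11))² + (-4−(-7))² = 361 + 9 = 370
|YE|² = (8−(-11))² + (-4−(-12))² = 361 + 64 = 425
|YF|² = (8−6)² + (-4−3)² = 4 + 49 = 53
Sorted ascending: F, C, B, … — the second-nearest is C.

C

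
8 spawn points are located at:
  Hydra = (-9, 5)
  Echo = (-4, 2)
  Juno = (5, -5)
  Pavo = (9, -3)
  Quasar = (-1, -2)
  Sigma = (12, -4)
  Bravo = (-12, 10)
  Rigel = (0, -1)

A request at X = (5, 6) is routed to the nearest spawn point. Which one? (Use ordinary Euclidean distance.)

Rigel

Since √ is increasing, it suffices to compare squared distances:
d²(X, Hydra) = 196 + 1 = 197
d²(X, Echo) = 81 + 16 = 97
d²(X, Juno) = 0 + 121 = 121
d²(X, Pavo) = 16 + 81 = 97
d²(X, Quasar) = 36 + 64 = 100
d²(X, Sigma) = 49 + 100 = 149
d²(X, Bravo) = 289 + 16 = 305
d²(X, Rigel) = 25 + 49 = 74
Rigel is nearest.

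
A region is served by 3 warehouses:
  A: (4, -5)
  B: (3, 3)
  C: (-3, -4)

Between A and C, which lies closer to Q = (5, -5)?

Compare squared distances:
|QA|² = (5−4)² + (-5−(-5))² = 1 + 0 = 1
|QC|² = (5−(-3))² + (-5−(-4))² = 64 + 1 = 65
1 < 65, so A is closer.

A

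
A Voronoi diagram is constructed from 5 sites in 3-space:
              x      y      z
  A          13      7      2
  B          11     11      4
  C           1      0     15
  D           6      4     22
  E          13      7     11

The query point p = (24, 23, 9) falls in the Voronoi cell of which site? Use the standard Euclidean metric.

B

Squared Euclidean distances:
|pA|² = 121 + 256 + 49 = 426
|pB|² = 169 + 144 + 25 = 338
|pC|² = 529 + 529 + 36 = 1094
|pD|² = 324 + 361 + 169 = 854
|pE|² = 121 + 256 + 4 = 381
B is nearest.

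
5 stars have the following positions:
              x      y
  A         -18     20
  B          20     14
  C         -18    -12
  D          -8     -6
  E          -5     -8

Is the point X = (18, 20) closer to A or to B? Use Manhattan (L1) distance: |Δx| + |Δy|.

B

d(X,A) = |18−(-18)| + |20−20| = 36 + 0 = 36
d(X,B) = |18−20| + |20−14| = 2 + 6 = 8
36 > 8, so B is closer.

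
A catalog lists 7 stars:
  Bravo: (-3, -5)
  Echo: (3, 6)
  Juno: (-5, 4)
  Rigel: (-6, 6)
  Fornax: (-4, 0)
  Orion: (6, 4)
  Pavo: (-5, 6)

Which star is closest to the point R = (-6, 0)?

Fornax

Compare squared distances (the ordering matches that of the actual distances):
d²(R, Bravo) = (-6−(-3))² + (0−(-5))² = 9 + 25 = 34
d²(R, Echo) = (-6−3)² + (0−6)² = 81 + 36 = 117
d²(R, Juno) = (-6−(-5))² + (0−4)² = 1 + 16 = 17
d²(R, Rigel) = (-6−(-6))² + (0−6)² = 0 + 36 = 36
d²(R, Fornax) = (-6−(-4))² + (0−0)² = 4 + 0 = 4
d²(R, Orion) = (-6−6)² + (0−4)² = 144 + 16 = 160
d²(R, Pavo) = (-6−(-5))² + (0−6)² = 1 + 36 = 37
Minimum is at Fornax.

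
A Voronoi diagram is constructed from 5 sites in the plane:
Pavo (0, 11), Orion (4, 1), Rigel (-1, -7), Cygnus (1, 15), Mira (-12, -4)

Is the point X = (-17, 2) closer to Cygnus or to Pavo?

Pavo

Compare squared distances:
d²(X, Cygnus) = (-17−1)² + (2−15)² = 324 + 169 = 493
d²(X, Pavo) = (-17−0)² + (2−11)² = 289 + 81 = 370
493 > 370, so Pavo is closer.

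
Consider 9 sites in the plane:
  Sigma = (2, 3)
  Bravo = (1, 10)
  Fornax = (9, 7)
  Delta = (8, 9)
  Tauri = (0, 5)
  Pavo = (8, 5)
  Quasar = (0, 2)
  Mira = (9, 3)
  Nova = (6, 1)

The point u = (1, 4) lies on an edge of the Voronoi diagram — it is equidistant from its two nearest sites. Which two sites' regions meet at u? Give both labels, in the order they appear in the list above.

Sigma and Tauri

Squared distances from u to each site:
d²(u, Sigma) = (1−2)² + (4−3)² = 1 + 1 = 2
d²(u, Bravo) = (1−1)² + (4−10)² = 0 + 36 = 36
d²(u, Fornax) = (1−9)² + (4−7)² = 64 + 9 = 73
d²(u, Delta) = (1−8)² + (4−9)² = 49 + 25 = 74
d²(u, Tauri) = (1−0)² + (4−5)² = 1 + 1 = 2
d²(u, Pavo) = (1−8)² + (4−5)² = 49 + 1 = 50
d²(u, Quasar) = (1−0)² + (4−2)² = 1 + 4 = 5
d²(u, Mira) = (1−9)² + (4−3)² = 64 + 1 = 65
d²(u, Nova) = (1−6)² + (4−1)² = 25 + 9 = 34
u is equidistant from Sigma and Tauri (both at squared distance 2), and every other site is strictly farther — so u lies on the Sigma–Tauri Voronoi edge.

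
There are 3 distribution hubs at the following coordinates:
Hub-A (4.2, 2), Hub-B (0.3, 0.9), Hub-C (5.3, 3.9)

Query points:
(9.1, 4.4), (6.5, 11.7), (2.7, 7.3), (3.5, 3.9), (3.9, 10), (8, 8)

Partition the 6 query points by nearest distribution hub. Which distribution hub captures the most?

(9.1, 4.4) — d² to each: Hub-A:29.77, Hub-B:89.69, Hub-C:14.69 → nearest is Hub-C
(6.5, 11.7) — d² to each: Hub-A:99.38, Hub-B:155.08, Hub-C:62.28 → nearest is Hub-C
(2.7, 7.3) — d² to each: Hub-A:30.34, Hub-B:46.72, Hub-C:18.32 → nearest is Hub-C
(3.5, 3.9) — d² to each: Hub-A:4.1, Hub-B:19.24, Hub-C:3.24 → nearest is Hub-C
(3.9, 10) — d² to each: Hub-A:64.09, Hub-B:95.77, Hub-C:39.17 → nearest is Hub-C
(8, 8) — d² to each: Hub-A:50.44, Hub-B:109.7, Hub-C:24.1 → nearest is Hub-C
Tally — Hub-C:6. Hub-C captures the most (6).

Hub-C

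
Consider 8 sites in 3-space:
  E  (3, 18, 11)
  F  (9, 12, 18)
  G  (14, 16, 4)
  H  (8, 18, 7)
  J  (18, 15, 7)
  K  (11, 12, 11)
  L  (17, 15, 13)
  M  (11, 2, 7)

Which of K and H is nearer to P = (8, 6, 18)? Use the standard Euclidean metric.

Compare squared distances:
|PK|² = (8−11)² + (6−12)² + (18−11)² = 9 + 36 + 49 = 94
|PH|² = (8−8)² + (6−18)² + (18−7)² = 0 + 144 + 121 = 265
94 < 265, so K is closer.

K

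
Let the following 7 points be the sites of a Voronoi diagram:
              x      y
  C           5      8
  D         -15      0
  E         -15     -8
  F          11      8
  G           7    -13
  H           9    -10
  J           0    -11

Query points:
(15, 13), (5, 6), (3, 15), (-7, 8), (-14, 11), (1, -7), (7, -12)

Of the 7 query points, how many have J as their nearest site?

1

(15, 13) — d² to each: C:125, D:1069, E:1341, F:41, G:740, H:565, J:801 → nearest is F
(5, 6) — d² to each: C:4, D:436, E:596, F:40, G:365, H:272, J:314 → nearest is C
(3, 15) — d² to each: C:53, D:549, E:853, F:113, G:800, H:661, J:685 → nearest is C
(-7, 8) — d² to each: C:144, D:128, E:320, F:324, G:637, H:580, J:410 → nearest is D
(-14, 11) — d² to each: C:370, D:122, E:362, F:634, G:1017, H:970, J:680 → nearest is D
(1, -7) — d² to each: C:241, D:305, E:257, F:325, G:72, H:73, J:17 → nearest is J
(7, -12) — d² to each: C:404, D:628, E:500, F:416, G:1, H:8, J:50 → nearest is G
1 of the 7 points has J as nearest.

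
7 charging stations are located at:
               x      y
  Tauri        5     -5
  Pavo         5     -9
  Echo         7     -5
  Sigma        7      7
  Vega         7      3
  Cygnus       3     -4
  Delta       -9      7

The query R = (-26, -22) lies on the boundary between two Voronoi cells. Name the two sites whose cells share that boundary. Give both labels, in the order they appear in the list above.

Squared distances from R to each site:
d²(R, Tauri) = (-26−5)² + (-22−(-5))² = 961 + 289 = 1250
d²(R, Pavo) = (-26−5)² + (-22−(-9))² = 961 + 169 = 1130
d²(R, Echo) = (-26−7)² + (-22−(-5))² = 1089 + 289 = 1378
d²(R, Sigma) = (-26−7)² + (-22−7)² = 1089 + 841 = 1930
d²(R, Vega) = (-26−7)² + (-22−3)² = 1089 + 625 = 1714
d²(R, Cygnus) = (-26−3)² + (-22−(-4))² = 841 + 324 = 1165
d²(R, Delta) = (-26−(-9))² + (-22−7)² = 289 + 841 = 1130
R is equidistant from Pavo and Delta (both at squared distance 1130), and every other site is strictly farther — so R lies on the Pavo–Delta Voronoi edge.

Pavo and Delta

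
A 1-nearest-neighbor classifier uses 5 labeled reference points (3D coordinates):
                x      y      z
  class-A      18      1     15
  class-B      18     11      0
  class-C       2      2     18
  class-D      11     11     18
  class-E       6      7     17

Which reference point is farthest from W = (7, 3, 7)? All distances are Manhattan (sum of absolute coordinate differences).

d(W, class-A) = 11 + 2 + 8 = 21
d(W, class-B) = 11 + 8 + 7 = 26
d(W, class-C) = 5 + 1 + 11 = 17
d(W, class-D) = 4 + 8 + 11 = 23
d(W, class-E) = 1 + 4 + 10 = 15
The largest is to class-B.

class-B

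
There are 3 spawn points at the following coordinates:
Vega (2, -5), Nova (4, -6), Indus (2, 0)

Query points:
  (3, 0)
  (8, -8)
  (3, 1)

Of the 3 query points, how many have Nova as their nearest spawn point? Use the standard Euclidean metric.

(3, 0) — d² to each: Vega:26, Nova:37, Indus:1 → nearest is Indus
(8, -8) — d² to each: Vega:45, Nova:20, Indus:100 → nearest is Nova
(3, 1) — d² to each: Vega:37, Nova:50, Indus:2 → nearest is Indus
1 of the 3 points has Nova as nearest.

1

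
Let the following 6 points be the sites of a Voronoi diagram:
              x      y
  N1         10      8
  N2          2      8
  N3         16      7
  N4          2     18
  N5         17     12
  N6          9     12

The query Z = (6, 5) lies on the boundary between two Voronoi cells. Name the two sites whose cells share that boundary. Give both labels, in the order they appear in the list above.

Squared distances from Z to each site:
|ZN1|² = (6−10)² + (5−8)² = 16 + 9 = 25
|ZN2|² = (6−2)² + (5−8)² = 16 + 9 = 25
|ZN3|² = (6−16)² + (5−7)² = 100 + 4 = 104
|ZN4|² = (6−2)² + (5−18)² = 16 + 169 = 185
|ZN5|² = (6−17)² + (5−12)² = 121 + 49 = 170
|ZN6|² = (6−9)² + (5−12)² = 9 + 49 = 58
Z is equidistant from N1 and N2 (both at squared distance 25), and every other site is strictly farther — so Z lies on the N1–N2 Voronoi edge.

N1 and N2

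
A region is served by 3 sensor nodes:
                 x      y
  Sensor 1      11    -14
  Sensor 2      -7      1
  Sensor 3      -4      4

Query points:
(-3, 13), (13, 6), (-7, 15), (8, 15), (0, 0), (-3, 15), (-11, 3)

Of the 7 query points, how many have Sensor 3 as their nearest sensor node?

6

(-3, 13) — d² to each: Sensor 1:925, Sensor 2:160, Sensor 3:82 → nearest is Sensor 3
(13, 6) — d² to each: Sensor 1:404, Sensor 2:425, Sensor 3:293 → nearest is Sensor 3
(-7, 15) — d² to each: Sensor 1:1165, Sensor 2:196, Sensor 3:130 → nearest is Sensor 3
(8, 15) — d² to each: Sensor 1:850, Sensor 2:421, Sensor 3:265 → nearest is Sensor 3
(0, 0) — d² to each: Sensor 1:317, Sensor 2:50, Sensor 3:32 → nearest is Sensor 3
(-3, 15) — d² to each: Sensor 1:1037, Sensor 2:212, Sensor 3:122 → nearest is Sensor 3
(-11, 3) — d² to each: Sensor 1:773, Sensor 2:20, Sensor 3:50 → nearest is Sensor 2
6 of the 7 points have Sensor 3 as nearest.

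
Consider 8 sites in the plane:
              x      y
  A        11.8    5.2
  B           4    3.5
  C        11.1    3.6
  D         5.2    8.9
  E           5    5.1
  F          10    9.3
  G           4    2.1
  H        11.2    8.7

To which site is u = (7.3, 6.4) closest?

Compare squared distances (the ordering matches that of the actual distances):
|uA|² = (7.3−11.8)² + (6.4−5.2)² = 20.25 + 1.44 = 21.69
|uB|² = (7.3−4)² + (6.4−3.5)² = 10.89 + 8.41 = 19.3
|uC|² = (7.3−11.1)² + (6.4−3.6)² = 14.44 + 7.84 = 22.28
|uD|² = (7.3−5.2)² + (6.4−8.9)² = 4.41 + 6.25 = 10.66
|uE|² = (7.3−5)² + (6.4−5.1)² = 5.29 + 1.69 = 6.98
|uF|² = (7.3−10)² + (6.4−9.3)² = 7.29 + 8.41 = 15.7
|uG|² = (7.3−4)² + (6.4−2.1)² = 10.89 + 18.49 = 29.38
|uH|² = (7.3−11.2)² + (6.4−8.7)² = 15.21 + 5.29 = 20.5
E is nearest.

E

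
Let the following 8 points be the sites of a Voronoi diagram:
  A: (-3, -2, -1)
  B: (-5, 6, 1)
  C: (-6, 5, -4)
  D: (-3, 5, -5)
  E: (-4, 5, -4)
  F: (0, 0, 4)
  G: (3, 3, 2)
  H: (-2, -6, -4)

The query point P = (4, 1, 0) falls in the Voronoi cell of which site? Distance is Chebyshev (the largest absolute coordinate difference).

G

d(P,A) = max(7, 3, 1) = 7
d(P,B) = max(9, 5, 1) = 9
d(P,C) = max(10, 4, 4) = 10
d(P,D) = max(7, 4, 5) = 7
d(P,E) = max(8, 4, 4) = 8
d(P,F) = max(4, 1, 4) = 4
d(P,G) = max(1, 2, 2) = 2
d(P,H) = max(6, 7, 4) = 7
The smallest is to G, so P lies in the Voronoi region of G.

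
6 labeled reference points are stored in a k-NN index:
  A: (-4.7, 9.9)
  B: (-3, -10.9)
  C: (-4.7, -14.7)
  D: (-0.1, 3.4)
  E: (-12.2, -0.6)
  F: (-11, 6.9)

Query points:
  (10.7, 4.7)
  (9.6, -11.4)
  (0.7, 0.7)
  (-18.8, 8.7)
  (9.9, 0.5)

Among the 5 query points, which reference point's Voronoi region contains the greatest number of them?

(10.7, 4.7) — d² to each: A:264.2, B:431.05, C:613.52, D:118.33, E:552.5, F:475.73 → nearest is D
(9.6, -11.4) — d² to each: A:658.18, B:159.01, C:215.38, D:313.13, E:591.88, F:759.25 → nearest is B
(0.7, 0.7) — d² to each: A:113.8, B:148.25, C:266.32, D:7.93, E:168.1, F:175.33 → nearest is D
(-18.8, 8.7) — d² to each: A:200.25, B:633.8, C:746.37, D:377.78, E:130.05, F:64.08 → nearest is F
(9.9, 0.5) — d² to each: A:301.52, B:296.37, C:444.2, D:108.41, E:489.62, F:477.77 → nearest is D
Tally — B:1, D:3, F:1. D captures the most (3).

D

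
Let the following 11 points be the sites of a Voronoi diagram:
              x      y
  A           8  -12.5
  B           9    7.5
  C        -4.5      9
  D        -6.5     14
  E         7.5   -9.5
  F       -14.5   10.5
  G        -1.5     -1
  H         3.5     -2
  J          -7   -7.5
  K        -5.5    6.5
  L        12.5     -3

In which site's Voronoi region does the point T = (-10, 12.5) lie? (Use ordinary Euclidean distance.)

D

Compare squared distances (the ordering matches that of the actual distances):
|TA|² = (-10−8)² + (12.5−(-12.5))² = 324 + 625 = 949
|TB|² = (-10−9)² + (12.5−7.5)² = 361 + 25 = 386
|TC|² = (-10−(-4.5))² + (12.5−9)² = 30.25 + 12.25 = 42.5
|TD|² = (-10−(-6.5))² + (12.5−14)² = 12.25 + 2.25 = 14.5
|TE|² = (-10−7.5)² + (12.5−(-9.5))² = 306.25 + 484 = 790.25
|TF|² = (-10−(-14.5))² + (12.5−10.5)² = 20.25 + 4 = 24.25
|TG|² = (-10−(-1.5))² + (12.5−(-1))² = 72.25 + 182.25 = 254.5
|TH|² = (-10−3.5)² + (12.5−(-2))² = 182.25 + 210.25 = 392.5
|TJ|² = (-10−(-7))² + (12.5−(-7.5))² = 9 + 400 = 409
|TK|² = (-10−(-5.5))² + (12.5−6.5)² = 20.25 + 36 = 56.25
|TL|² = (-10−12.5)² + (12.5−(-3))² = 506.25 + 240.25 = 746.5
Minimum is at D.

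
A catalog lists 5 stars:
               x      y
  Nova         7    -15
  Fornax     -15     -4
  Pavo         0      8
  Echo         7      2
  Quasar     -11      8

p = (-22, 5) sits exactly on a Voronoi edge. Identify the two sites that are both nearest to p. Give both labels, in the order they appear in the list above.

Squared distances from p to each site:
d²(p, Nova) = 841 + 400 = 1241
d²(p, Fornax) = 49 + 81 = 130
d²(p, Pavo) = 484 + 9 = 493
d²(p, Echo) = 841 + 9 = 850
d²(p, Quasar) = 121 + 9 = 130
p is equidistant from Fornax and Quasar (both at squared distance 130), and every other site is strictly farther — so p lies on the Fornax–Quasar Voronoi edge.

Fornax and Quasar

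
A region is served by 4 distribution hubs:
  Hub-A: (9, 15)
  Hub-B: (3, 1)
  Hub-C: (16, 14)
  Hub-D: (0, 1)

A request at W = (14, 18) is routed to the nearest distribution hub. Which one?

Compare squared distances (the ordering matches that of the actual distances):
d²(W, Hub-A) = (14−9)² + (18−15)² = 25 + 9 = 34
d²(W, Hub-B) = (14−3)² + (18−1)² = 121 + 289 = 410
d²(W, Hub-C) = (14−16)² + (18−14)² = 4 + 16 = 20
d²(W, Hub-D) = (14−0)² + (18−1)² = 196 + 289 = 485
The smallest is to Hub-C, so W lies in the Voronoi region of Hub-C.

Hub-C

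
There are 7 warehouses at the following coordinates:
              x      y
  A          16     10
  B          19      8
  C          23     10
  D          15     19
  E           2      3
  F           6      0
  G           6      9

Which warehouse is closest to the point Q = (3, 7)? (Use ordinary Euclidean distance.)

G

Squared Euclidean distances:
|QA|² = (3−16)² + (7−10)² = 169 + 9 = 178
|QB|² = (3−19)² + (7−8)² = 256 + 1 = 257
|QC|² = (3−23)² + (7−10)² = 400 + 9 = 409
|QD|² = (3−15)² + (7−19)² = 144 + 144 = 288
|QE|² = (3−2)² + (7−3)² = 1 + 16 = 17
|QF|² = (3−6)² + (7−0)² = 9 + 49 = 58
|QG|² = (3−6)² + (7−9)² = 9 + 4 = 13
Minimum is at G.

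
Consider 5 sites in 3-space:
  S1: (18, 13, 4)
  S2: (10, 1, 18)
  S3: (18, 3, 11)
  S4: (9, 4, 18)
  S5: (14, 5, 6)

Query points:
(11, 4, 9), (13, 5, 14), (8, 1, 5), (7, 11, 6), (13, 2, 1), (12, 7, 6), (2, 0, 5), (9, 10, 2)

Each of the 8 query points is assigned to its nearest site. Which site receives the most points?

(11, 4, 9) — d² to each: S1:155, S2:91, S3:54, S4:85, S5:19 → nearest is S5
(13, 5, 14) — d² to each: S1:189, S2:41, S3:38, S4:33, S5:65 → nearest is S4
(8, 1, 5) — d² to each: S1:245, S2:173, S3:140, S4:179, S5:53 → nearest is S5
(7, 11, 6) — d² to each: S1:129, S2:253, S3:210, S4:197, S5:85 → nearest is S5
(13, 2, 1) — d² to each: S1:155, S2:299, S3:126, S4:309, S5:35 → nearest is S5
(12, 7, 6) — d² to each: S1:76, S2:184, S3:77, S4:162, S5:8 → nearest is S5
(2, 0, 5) — d² to each: S1:426, S2:234, S3:301, S4:234, S5:170 → nearest is S5
(9, 10, 2) — d² to each: S1:94, S2:338, S3:211, S4:292, S5:66 → nearest is S5
Tally — S4:1, S5:7. S5 captures the most (7).

S5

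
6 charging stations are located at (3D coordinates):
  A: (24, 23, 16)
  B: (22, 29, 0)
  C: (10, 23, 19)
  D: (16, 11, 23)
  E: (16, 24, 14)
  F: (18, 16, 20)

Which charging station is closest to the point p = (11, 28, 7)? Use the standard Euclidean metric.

E

Compare squared distances (the ordering matches that of the actual distances):
|pA|² = (11−24)² + (28−23)² + (7−16)² = 169 + 25 + 81 = 275
|pB|² = (11−22)² + (28−29)² + (7−0)² = 121 + 1 + 49 = 171
|pC|² = (11−10)² + (28−23)² + (7−19)² = 1 + 25 + 144 = 170
|pD|² = (11−16)² + (28−11)² + (7−23)² = 25 + 289 + 256 = 570
|pE|² = (11−16)² + (28−24)² + (7−14)² = 25 + 16 + 49 = 90
|pF|² = (11−18)² + (28−16)² + (7−20)² = 49 + 144 + 169 = 362
E is nearest.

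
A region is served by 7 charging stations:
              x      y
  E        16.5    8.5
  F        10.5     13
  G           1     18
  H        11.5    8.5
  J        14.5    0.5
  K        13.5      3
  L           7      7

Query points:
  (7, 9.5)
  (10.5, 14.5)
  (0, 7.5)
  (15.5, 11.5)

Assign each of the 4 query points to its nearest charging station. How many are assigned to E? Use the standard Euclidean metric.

(7, 9.5) — d² to each: E:91.25, F:24.5, G:108.25, H:21.25, J:137.25, K:84.5, L:6.25 → nearest is L
(10.5, 14.5) — d² to each: E:72, F:2.25, G:102.5, H:37, J:212, K:141.25, L:68.5 → nearest is F
(0, 7.5) — d² to each: E:273.25, F:140.5, G:111.25, H:133.25, J:259.25, K:202.5, L:49.25 → nearest is L
(15.5, 11.5) — d² to each: E:10, F:27.25, G:252.5, H:25, J:122, K:76.25, L:92.5 → nearest is E
1 of the 4 points has E as nearest.

1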